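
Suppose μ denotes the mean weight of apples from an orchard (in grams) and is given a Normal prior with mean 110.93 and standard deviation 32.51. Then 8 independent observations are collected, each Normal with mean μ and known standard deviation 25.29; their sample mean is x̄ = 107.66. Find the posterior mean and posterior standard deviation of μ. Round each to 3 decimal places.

Prior precision 1/τ₀² = 1/32.51² = 0.00094616; data precision n/σ² = 8/25.29² = 0.0125081.
Posterior precision = 0.00094616 + 0.0125081 = 0.0134543, giving posterior SD = 1/√0.0134543 = 8.621.
Posterior mean = (0.00094616·110.93 + 0.0125081·107.66) / 0.0134543 = 107.890.

Posterior mean ≈ 107.890; posterior SD ≈ 8.621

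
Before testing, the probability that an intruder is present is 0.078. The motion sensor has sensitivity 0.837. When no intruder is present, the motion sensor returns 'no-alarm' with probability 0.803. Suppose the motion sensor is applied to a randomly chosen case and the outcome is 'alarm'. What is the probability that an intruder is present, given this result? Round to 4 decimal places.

Write H for 'an intruder is present'. Prior odds H:¬H = 0.078/0.922 = 0.084599. For the 'alarm' outcome, the likelihood ratio is 0.837/0.197 = 4.2487.
Posterior odds = 0.084599 × 4.2487 = 0.35944, so P(H|E) = 0.35944/(1+0.35944) = 0.2644.

P(H | E) ≈ 0.2644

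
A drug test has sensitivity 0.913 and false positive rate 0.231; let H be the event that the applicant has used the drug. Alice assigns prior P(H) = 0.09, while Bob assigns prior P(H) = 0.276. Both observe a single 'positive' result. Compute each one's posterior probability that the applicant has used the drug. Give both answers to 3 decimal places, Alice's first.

Alice: 0.281; Bob: 0.601

P('+'|H) = 0.913, P('+'|¬H) = 0.231.
Alice: numerator 0.913·0.09 = 0.082170; evidence = 0.082170+0.231·0.91 = 0.29238; posterior = 0.281.
Bob: numerator 0.913·0.276 = 0.25199; evidence = 0.25199+0.231·0.724 = 0.41923; posterior = 0.601.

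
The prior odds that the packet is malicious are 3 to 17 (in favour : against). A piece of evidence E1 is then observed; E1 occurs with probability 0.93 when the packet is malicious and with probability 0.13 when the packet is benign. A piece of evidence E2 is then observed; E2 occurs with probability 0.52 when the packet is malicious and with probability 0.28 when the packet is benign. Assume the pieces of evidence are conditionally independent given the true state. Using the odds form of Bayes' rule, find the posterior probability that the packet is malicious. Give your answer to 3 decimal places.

Prior odds = 3/17 = 0.17647. In log-odds, ln(0.17647) = -1.7346.
Add log likelihood ratios: ln(7.1538) + ln(1.8571) = 2.5867.
Posterior log-odds = 0.85209, so posterior odds = exp(0.85209) = 2.3445. Converting, P(H|E) = 2.3445/3.3445 = 0.701.

Posterior probability ≈ 0.701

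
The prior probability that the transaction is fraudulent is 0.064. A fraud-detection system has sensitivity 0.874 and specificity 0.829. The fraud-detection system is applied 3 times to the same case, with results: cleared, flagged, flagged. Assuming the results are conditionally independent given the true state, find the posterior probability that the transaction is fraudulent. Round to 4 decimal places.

Posterior P(H) ≈ 0.2135

With H the event that the transaction is fraudulent, the joint likelihood of the observed sequence is P(data|H) = 0.126·0.874·0.874 = 0.096248 and P(data|¬H) = 0.829·0.171·0.171 = 0.024241.
Bayes: P(H|data) = 0.064·0.096248 / (0.064·0.096248 + 0.936·0.024241) = 0.0061599/0.028849 = 0.2135.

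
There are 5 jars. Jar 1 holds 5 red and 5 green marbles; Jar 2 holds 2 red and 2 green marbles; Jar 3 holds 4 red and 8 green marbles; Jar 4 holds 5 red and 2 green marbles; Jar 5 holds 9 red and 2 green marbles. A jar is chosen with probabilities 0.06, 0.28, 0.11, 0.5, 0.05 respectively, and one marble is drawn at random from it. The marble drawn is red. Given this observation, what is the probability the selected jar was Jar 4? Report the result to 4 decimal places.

Posterior probability ≈ 0.5906

Tabulate prior·likelihood by source: [1] prior 0.06, lik 0.5, product 0.03000; [2] prior 0.28, lik 0.5, product 0.1400; [3] prior 0.11, lik 0.3333, product 0.03667; [4] prior 0.5, lik 0.7143, product 0.3571; [5] prior 0.05, lik 0.8182, product 0.04091.
Normalizing constant = 0.60472; the posterior for Jar 4 is its product over the sum, 0.3571/0.60472 = 0.5906.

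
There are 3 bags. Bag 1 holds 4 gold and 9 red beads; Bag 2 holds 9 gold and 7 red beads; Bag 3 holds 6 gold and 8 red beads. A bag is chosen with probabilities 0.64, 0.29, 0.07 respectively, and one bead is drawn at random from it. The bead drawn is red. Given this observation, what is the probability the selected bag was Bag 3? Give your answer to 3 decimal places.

Tabulate prior·likelihood by source: [1] prior 0.64, lik 0.6923, product 0.4431; [2] prior 0.29, lik 0.4375, product 0.1269; [3] prior 0.07, lik 0.5714, product 0.04000.
Normalizing constant = 0.60995; the posterior for Bag 3 is its product over the sum, 0.04000/0.60995 = 0.066.

Posterior probability ≈ 0.066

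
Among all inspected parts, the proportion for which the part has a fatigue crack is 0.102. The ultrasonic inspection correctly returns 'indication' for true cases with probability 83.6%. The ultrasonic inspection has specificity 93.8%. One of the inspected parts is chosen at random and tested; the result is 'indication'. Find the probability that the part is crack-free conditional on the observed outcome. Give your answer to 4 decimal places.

P(¬H | E) ≈ 0.3950

Let H be the event that the part has a fatigue crack. P(H) = 0.102, so P(¬H) = 0.898. With E the 'indication' result, P(E|H) = 0.836 and P(E|¬H) = 0.062.
P(E) = 0.836·0.102 + 0.062·0.898 = 0.085272 + 0.055676 = 0.14095.
By Bayes' theorem, P(H|E) = 0.085272 / 0.14095 = 0.6050. Hence P(¬H|E) = 1 − 0.6050 = 0.3950.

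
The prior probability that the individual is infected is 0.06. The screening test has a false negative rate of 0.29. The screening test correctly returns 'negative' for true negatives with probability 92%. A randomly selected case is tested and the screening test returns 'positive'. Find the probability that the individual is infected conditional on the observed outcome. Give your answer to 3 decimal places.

P(H | E) ≈ 0.362

Let H be the event that the individual is infected. P(H) = 0.06, so P(¬H) = 0.94. With E the 'positive' result, P(E|H) = 0.71 and P(E|¬H) = 0.08.
P(E) = 0.71·0.06 + 0.08·0.94 = 0.042600 + 0.075200 = 0.11780.
By Bayes' theorem, P(H|E) = 0.042600 / 0.11780 = 0.362.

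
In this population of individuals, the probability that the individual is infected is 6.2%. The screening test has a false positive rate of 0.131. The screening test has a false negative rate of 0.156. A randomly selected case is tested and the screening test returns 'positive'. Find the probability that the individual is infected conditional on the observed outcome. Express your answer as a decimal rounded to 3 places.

P(H | E) ≈ 0.299

Write H for 'the individual is infected'. Prior odds H:¬H = 0.062/0.938 = 0.066098. For the 'positive' outcome, the likelihood ratio is 0.844/0.131 = 6.4427.
Posterior odds = 0.066098 × 6.4427 = 0.42585, so P(H|E) = 0.42585/(1+0.42585) = 0.299.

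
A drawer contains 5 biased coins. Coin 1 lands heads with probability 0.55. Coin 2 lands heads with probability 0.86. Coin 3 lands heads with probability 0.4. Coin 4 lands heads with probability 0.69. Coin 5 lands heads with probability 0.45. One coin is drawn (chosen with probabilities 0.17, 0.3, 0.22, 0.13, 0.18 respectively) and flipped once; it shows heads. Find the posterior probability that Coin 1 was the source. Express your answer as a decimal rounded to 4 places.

Posterior probability ≈ 0.1532

P(heads|C1) = 0.55; P(heads|C2) = 0.86; P(heads|C3) = 0.4; P(heads|C4) = 0.69; P(heads|C5) = 0.45.
Prior × likelihood for each source: 0.17·0.55=0.09350, 0.3·0.86=0.2580, 0.22·0.4=0.08800, 0.13·0.69=0.08970, 0.18·0.45=0.08100. Summing gives P(heads) = 0.61020.
P(Coin 1 | heads) = 0.09350 / 0.61020 = 0.1532.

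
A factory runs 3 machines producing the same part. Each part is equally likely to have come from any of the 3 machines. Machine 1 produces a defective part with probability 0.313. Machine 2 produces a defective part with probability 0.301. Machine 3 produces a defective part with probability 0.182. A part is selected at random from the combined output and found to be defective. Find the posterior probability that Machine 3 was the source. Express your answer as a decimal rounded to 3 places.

P(defective|M1) = 0.313; P(defective|M2) = 0.301; P(defective|M3) = 0.182.
Prior × likelihood for each source: 0.333333·0.313=0.1043, 0.333333·0.301=0.1003, 0.333333·0.182=0.06067. Summing gives P(defective) = 0.26533.
P(Machine 3 | defective) = 0.06067 / 0.26533 = 0.229.

Posterior probability ≈ 0.229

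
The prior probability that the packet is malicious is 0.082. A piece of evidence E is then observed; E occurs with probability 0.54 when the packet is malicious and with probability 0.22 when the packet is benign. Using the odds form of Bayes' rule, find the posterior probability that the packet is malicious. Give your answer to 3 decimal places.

Prior odds = 0.082/(1−0.082) = 0.089325.
Likelihood ratio for E = 0.54/0.22 = 2.4545.
Posterior odds = prior odds × LR = 0.21925.
Posterior probability = odds/(1+odds) = 0.21925/1.2193 = 0.180.

Posterior probability ≈ 0.180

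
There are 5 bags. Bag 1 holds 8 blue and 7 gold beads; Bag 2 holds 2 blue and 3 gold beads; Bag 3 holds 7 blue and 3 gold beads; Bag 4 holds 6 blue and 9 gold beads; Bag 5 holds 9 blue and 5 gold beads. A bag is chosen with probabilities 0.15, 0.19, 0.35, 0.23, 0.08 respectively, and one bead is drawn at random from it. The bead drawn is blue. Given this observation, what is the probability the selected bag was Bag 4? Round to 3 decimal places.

Posterior probability ≈ 0.169

P(blue|Bag 1) = 0.5333; P(blue|Bag 2) = 0.4; P(blue|Bag 3) = 0.7; P(blue|Bag 4) = 0.4; P(blue|Bag 5) = 0.6429.
Prior × likelihood for each source: 0.15·0.5333=0.08000, 0.19·0.4=0.07600, 0.35·0.7=0.2450, 0.23·0.4=0.09200, 0.08·0.6429=0.05143. Summing gives P(blue) = 0.54443.
P(Bag 4 | blue) = 0.09200 / 0.54443 = 0.169.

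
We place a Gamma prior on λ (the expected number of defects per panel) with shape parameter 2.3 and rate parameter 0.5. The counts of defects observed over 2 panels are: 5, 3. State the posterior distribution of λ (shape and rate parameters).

Posterior: Gamma(shape=10.3, rate=2.5)

Total count ∑xᵢ = 8 over n = 2 panels.
Gamma is conjugate to the Poisson likelihood: posterior is Gamma(shape = 2.3+8 = 10.3, rate = 0.5+2 = 2.5).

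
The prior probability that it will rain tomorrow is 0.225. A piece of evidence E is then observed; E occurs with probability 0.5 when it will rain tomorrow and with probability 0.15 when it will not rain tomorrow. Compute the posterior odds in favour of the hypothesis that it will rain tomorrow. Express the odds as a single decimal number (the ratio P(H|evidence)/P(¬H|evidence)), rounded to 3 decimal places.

Prior odds = 0.225/(1−0.225) = 0.29032. In log-odds, ln(0.29032) = -1.2368.
Add log likelihood ratio: ln(3.3333) = 1.2040.
Posterior log-odds = -0.032790, so posterior odds = exp(-0.032790) = 0.96774.

Posterior odds ≈ 0.968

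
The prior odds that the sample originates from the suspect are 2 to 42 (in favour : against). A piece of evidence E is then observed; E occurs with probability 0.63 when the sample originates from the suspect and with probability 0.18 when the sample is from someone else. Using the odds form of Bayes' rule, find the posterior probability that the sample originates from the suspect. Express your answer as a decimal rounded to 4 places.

Prior odds = 2/42 = 0.047619. In log-odds, ln(0.047619) = -3.0445.
Add log likelihood ratio: ln(3.5000) = 1.2528.
Posterior log-odds = -1.7918, so posterior odds = exp(-1.7918) = 0.16667. Converting, P(H|E) = 0.16667/1.1667 = 0.1429.

Posterior probability ≈ 0.1429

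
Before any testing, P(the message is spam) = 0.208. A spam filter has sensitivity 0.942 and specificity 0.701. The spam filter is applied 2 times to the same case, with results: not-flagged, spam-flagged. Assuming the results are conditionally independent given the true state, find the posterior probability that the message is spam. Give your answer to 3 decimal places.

Posterior P(H) ≈ 0.064

Let H be the event that the message is spam; start with P(H) = 0.208. P('spam-flagged'|H) = 0.942, P('spam-flagged'|¬H) = 0.299.
Update on result 1 ('not-flagged'): P(H) ← 0.058·0.2080 / (0.058·0.2080 + 0.701·0.7920) = 0.012064/0.56726 = 0.0213.
Update on result 2 ('spam-flagged'): P(H) ← 0.942·0.0213 / (0.942·0.0213 + 0.299·0.9787) = 0.020034/0.31267 = 0.0641.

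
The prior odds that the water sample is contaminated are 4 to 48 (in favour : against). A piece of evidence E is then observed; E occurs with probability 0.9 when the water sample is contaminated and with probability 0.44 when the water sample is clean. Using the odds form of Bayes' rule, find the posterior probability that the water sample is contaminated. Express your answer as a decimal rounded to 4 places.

Prior odds = 4/48 = 0.083333.
Likelihood ratio for E = 0.9/0.44 = 2.0455.
Posterior odds = prior odds × LR = 0.17045.
Posterior probability = odds/(1+odds) = 0.17045/1.1705 = 0.1456.

Posterior probability ≈ 0.1456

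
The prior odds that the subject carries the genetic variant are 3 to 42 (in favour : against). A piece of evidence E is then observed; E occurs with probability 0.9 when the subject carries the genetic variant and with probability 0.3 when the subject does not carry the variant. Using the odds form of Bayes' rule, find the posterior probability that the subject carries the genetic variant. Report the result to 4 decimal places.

Prior odds = 3/42 = 0.071429. In log-odds, ln(0.071429) = -2.6391.
Add log likelihood ratio: ln(3.0000) = 1.0986.
Posterior log-odds = -1.5404, so posterior odds = exp(-1.5404) = 0.21429. Converting, P(H|E) = 0.21429/1.2143 = 0.1765.

Posterior probability ≈ 0.1765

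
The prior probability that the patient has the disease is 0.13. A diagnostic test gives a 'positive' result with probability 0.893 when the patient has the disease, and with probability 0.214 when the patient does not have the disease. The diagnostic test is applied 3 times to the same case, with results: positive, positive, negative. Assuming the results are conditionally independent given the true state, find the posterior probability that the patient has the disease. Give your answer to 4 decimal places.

Posterior P(H) ≈ 0.2616

With H the event that the patient has the disease, the joint likelihood of the observed sequence is P(data|H) = 0.893·0.893·0.107 = 0.085327 and P(data|¬H) = 0.214·0.214·0.786 = 0.035996.
Bayes: P(H|data) = 0.13·0.085327 / (0.13·0.085327 + 0.87·0.035996) = 0.011093/0.042409 = 0.2616.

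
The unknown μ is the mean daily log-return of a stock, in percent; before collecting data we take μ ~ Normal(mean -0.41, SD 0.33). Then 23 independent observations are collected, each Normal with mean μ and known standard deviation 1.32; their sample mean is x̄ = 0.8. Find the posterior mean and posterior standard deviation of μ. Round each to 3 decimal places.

Posterior mean ≈ 0.304; posterior SD ≈ 0.211

With known σ, the Normal prior is conjugate. Weight on the data is w = (n/σ²)/(n/σ² + 1/τ₀²) = 13.2002/(13.2002+9.18274) = 0.58974.
Posterior mean = w·x̄ + (1−w)·μ₀ = 0.58974·0.8 + 0.41026·-0.41 = 0.304. Posterior variance = 1/(13.2002+9.18274) = 0.0446769, so SD = 0.211.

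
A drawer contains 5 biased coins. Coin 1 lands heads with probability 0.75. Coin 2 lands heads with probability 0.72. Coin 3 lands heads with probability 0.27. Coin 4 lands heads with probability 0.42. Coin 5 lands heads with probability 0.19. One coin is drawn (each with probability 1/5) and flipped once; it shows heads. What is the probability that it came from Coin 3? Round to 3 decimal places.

Posterior probability ≈ 0.115

Tabulate prior·likelihood by source: [1] prior 0.2, lik 0.75, product 0.1500; [2] prior 0.2, lik 0.72, product 0.1440; [3] prior 0.2, lik 0.27, product 0.05400; [4] prior 0.2, lik 0.42, product 0.08400; [5] prior 0.2, lik 0.19, product 0.03800.
Normalizing constant = 0.47000; the posterior for Coin 3 is its product over the sum, 0.05400/0.47000 = 0.115.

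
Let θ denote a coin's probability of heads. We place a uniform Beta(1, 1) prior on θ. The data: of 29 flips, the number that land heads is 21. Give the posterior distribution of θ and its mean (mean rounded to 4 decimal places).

Posterior: Beta(22, 9); mean ≈ 0.7097

The binomial likelihood is conjugate to the Beta prior: with 21 successes and 8 failures, the posterior is Beta(1+21, 1+8) = Beta(22, 9).
Posterior mean = α/(α+β) = 22/31 = 0.7097.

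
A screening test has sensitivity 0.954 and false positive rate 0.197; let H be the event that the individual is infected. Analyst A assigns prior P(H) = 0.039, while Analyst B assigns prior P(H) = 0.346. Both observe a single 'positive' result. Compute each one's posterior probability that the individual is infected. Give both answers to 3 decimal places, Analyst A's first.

P('+'|H) = 0.954, P('+'|¬H) = 0.197.
Analyst A: numerator 0.954·0.039 = 0.037206; evidence = 0.037206+0.197·0.961 = 0.22652; posterior = 0.164.
Analyst B: numerator 0.954·0.346 = 0.33008; evidence = 0.33008+0.197·0.654 = 0.45892; posterior = 0.719.

Analyst A: 0.164; Analyst B: 0.719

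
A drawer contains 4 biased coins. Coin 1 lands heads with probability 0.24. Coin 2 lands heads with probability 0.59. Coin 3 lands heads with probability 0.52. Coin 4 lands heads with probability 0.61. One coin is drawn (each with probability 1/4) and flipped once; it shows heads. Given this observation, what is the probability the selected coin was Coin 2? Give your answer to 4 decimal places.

Tabulate prior·likelihood by source: [1] prior 0.25, lik 0.24, product 0.06000; [2] prior 0.25, lik 0.59, product 0.1475; [3] prior 0.25, lik 0.52, product 0.1300; [4] prior 0.25, lik 0.61, product 0.1525.
Normalizing constant = 0.49000; the posterior for Coin 2 is its product over the sum, 0.1475/0.49000 = 0.3010.

Posterior probability ≈ 0.3010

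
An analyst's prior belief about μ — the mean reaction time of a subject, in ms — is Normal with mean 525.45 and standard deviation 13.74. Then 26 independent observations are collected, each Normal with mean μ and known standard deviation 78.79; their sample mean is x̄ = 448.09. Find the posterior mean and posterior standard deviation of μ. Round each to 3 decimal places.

With known σ, the Normal prior is conjugate. Weight on the data is w = (n/σ²)/(n/σ² + 1/τ₀²) = 0.00418824/(0.00418824+0.00529696) = 0.44156.
Posterior mean = w·x̄ + (1−w)·μ₀ = 0.44156·448.09 + 0.55844·525.45 = 491.291. Posterior variance = 1/(0.00418824+0.00529696) = 105.427, so SD = 10.268.

Posterior mean ≈ 491.291; posterior SD ≈ 10.268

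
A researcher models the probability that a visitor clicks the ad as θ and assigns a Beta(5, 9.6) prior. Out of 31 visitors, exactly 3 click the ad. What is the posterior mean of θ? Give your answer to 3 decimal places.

Observing 3 successes and 28 failures updates Beta(5, 9.6) by adding the success and failure counts to the two shape parameters: α = 5+3 = 8, β = 9.6+28 = 37.6.
E[θ | data] = 8/(8+37.6) = 0.175.

Posterior mean ≈ 0.175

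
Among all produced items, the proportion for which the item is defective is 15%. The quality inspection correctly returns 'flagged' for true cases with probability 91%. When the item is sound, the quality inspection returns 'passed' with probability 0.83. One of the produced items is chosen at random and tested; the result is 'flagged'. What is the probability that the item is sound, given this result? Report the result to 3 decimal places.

P(¬H | E) ≈ 0.514

Write H for 'the item is defective'. Prior odds H:¬H = 0.15/0.85 = 0.17647. For the 'flagged' outcome, the likelihood ratio is 0.91/0.17 = 5.3529.
Posterior odds = 0.17647 × 5.3529 = 0.94464, so P(H|E) = 0.94464/(1+0.94464) = 0.486. Then P(¬H|E) = 1 − 0.486 = 0.514.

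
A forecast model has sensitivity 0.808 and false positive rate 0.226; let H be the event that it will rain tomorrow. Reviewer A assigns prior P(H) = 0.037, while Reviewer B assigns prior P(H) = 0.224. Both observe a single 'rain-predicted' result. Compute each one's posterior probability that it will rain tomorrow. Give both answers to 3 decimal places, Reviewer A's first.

P('+'|H) = 0.808, P('+'|¬H) = 0.226.
Reviewer A: numerator 0.808·0.037 = 0.029896; evidence = 0.029896+0.226·0.963 = 0.24753; posterior = 0.121.
Reviewer B: numerator 0.808·0.224 = 0.18099; evidence = 0.18099+0.226·0.776 = 0.35637; posterior = 0.508.

Reviewer A: 0.121; Reviewer B: 0.508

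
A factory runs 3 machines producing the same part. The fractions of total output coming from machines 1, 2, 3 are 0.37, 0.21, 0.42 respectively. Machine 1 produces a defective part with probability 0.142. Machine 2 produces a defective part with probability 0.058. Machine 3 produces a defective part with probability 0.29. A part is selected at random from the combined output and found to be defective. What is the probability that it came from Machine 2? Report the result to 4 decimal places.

Posterior probability ≈ 0.0653

Tabulate prior·likelihood by source: [1] prior 0.37, lik 0.142, product 0.05254; [2] prior 0.21, lik 0.058, product 0.01218; [3] prior 0.42, lik 0.29, product 0.1218.
Normalizing constant = 0.18652; the posterior for Machine 2 is its product over the sum, 0.01218/0.18652 = 0.0653.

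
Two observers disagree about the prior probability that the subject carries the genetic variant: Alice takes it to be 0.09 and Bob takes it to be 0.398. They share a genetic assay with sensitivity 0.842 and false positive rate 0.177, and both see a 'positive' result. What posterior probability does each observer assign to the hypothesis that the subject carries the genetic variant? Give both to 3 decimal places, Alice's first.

Alice: 0.320; Bob: 0.759

P('+'|H) = 0.842, P('+'|¬H) = 0.177.
Alice: numerator 0.842·0.09 = 0.075780; evidence = 0.075780+0.177·0.91 = 0.23685; posterior = 0.320.
Bob: numerator 0.842·0.398 = 0.33512; evidence = 0.33512+0.177·0.602 = 0.44167; posterior = 0.759.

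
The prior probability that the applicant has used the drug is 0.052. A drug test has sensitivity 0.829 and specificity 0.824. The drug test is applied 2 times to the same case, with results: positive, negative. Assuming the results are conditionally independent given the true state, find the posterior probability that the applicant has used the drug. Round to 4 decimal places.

Posterior P(H) ≈ 0.0509

Let H be the event that the applicant has used the drug; start with P(H) = 0.052. P('positive'|H) = 0.829, P('positive'|¬H) = 0.176.
Update on result 1 ('positive'): P(H) ← 0.829·0.0520 / (0.829·0.0520 + 0.176·0.9480) = 0.043108/0.20996 = 0.2053.
Update on result 2 ('negative'): P(H) ← 0.171·0.2053 / (0.171·0.2053 + 0.824·0.7947) = 0.035110/0.68993 = 0.0509.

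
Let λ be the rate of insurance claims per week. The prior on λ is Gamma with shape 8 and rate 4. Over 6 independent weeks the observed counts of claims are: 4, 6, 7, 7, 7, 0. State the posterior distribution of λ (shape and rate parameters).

The Poisson likelihood adds the total count to the shape and the number of exposure periods to the rate. Here ∑xᵢ = 31 and n = 6, so shape 8→39 and rate 4→10.

Posterior: Gamma(shape=39, rate=10)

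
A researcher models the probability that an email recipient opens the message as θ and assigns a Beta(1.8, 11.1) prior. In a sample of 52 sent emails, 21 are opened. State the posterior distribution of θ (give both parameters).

Posterior: Beta(22.8, 42.1)

Observing 21 successes and 31 failures updates Beta(1.8, 11.1) by adding the success and failure counts to the two shape parameters: α = 1.8+21 = 22.8, β = 11.1+31 = 42.1.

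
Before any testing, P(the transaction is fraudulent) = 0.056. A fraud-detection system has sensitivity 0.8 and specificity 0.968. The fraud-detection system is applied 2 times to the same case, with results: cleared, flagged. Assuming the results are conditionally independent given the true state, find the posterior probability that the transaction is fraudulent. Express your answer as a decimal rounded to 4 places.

Posterior P(H) ≈ 0.2345

Let H be the event that the transaction is fraudulent; start with P(H) = 0.056. P('flagged'|H) = 0.8, P('flagged'|¬H) = 0.032.
Update on result 1 ('cleared'): P(H) ← 0.2·0.0560 / (0.2·0.0560 + 0.968·0.9440) = 0.011200/0.92499 = 0.0121.
Update on result 2 ('flagged'): P(H) ← 0.8·0.0121 / (0.8·0.0121 + 0.032·0.9879) = 0.0096866/0.041299 = 0.2345.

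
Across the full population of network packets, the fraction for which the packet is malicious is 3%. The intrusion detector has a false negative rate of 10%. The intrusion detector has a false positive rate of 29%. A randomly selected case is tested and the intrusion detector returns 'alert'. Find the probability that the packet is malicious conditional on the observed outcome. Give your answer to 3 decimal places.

Let H be the event that the packet is malicious. P(H) = 0.03, so P(¬H) = 0.97. With E the 'alert' result, P(E|H) = 0.9 and P(E|¬H) = 0.29.
P(E) = 0.9·0.03 + 0.29·0.97 = 0.027000 + 0.28130 = 0.30830.
By Bayes' theorem, P(H|E) = 0.027000 / 0.30830 = 0.088.

P(H | E) ≈ 0.088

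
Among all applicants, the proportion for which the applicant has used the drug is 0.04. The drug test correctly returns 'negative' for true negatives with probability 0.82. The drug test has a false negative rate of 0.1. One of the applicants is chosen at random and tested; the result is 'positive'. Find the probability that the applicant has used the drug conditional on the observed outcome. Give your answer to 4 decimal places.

Write H for 'the applicant has used the drug'. Prior odds H:¬H = 0.04/0.96 = 0.041667. For the 'positive' outcome, the likelihood ratio is 0.9/0.18 = 5.0000.
Posterior odds = 0.041667 × 5.0000 = 0.20833, so P(H|E) = 0.20833/(1+0.20833) = 0.1724.

P(H | E) ≈ 0.1724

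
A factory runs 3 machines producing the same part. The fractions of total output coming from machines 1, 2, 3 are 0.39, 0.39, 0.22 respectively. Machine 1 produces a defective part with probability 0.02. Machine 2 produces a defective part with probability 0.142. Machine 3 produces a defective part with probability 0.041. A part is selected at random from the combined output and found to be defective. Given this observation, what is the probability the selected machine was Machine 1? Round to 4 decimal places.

Tabulate prior·likelihood by source: [1] prior 0.39, lik 0.02, product 0.007800; [2] prior 0.39, lik 0.142, product 0.05538; [3] prior 0.22, lik 0.041, product 0.009020.
Normalizing constant = 0.072200; the posterior for Machine 1 is its product over the sum, 0.007800/0.072200 = 0.1080.

Posterior probability ≈ 0.1080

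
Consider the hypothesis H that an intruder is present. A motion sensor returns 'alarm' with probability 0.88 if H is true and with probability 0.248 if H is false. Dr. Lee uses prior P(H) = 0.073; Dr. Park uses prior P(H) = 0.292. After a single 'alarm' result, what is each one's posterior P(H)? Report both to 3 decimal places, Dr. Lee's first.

Dr. Lee: 0.218; Dr. Park: 0.594

P('+'|H) = 0.88, P('+'|¬H) = 0.248.
Dr. Lee: numerator 0.88·0.073 = 0.064240; evidence = 0.064240+0.248·0.927 = 0.29414; posterior = 0.218.
Dr. Park: numerator 0.88·0.292 = 0.25696; evidence = 0.25696+0.248·0.708 = 0.43254; posterior = 0.594.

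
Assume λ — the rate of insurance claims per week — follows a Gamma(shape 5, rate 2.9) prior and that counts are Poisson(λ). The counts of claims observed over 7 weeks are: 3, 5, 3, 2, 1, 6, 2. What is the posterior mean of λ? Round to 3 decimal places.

Posterior mean ≈ 2.727

The Poisson likelihood adds the total count to the shape and the number of exposure periods to the rate. Here ∑xᵢ = 22 and n = 7, so shape 5→27 and rate 2.9→9.9.
Posterior mean = shape/rate = 27/9.9 = 2.727.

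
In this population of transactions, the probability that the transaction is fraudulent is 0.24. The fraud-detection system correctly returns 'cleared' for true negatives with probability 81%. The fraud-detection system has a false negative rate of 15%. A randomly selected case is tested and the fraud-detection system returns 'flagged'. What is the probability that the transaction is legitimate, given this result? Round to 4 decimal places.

P(¬H | E) ≈ 0.4145

Let H be the event that the transaction is fraudulent. P(H) = 0.24, so P(¬H) = 0.76. With E the 'flagged' result, P(E|H) = 0.85 and P(E|¬H) = 0.19.
P(E) = 0.85·0.24 + 0.19·0.76 = 0.20400 + 0.14440 = 0.34840.
By Bayes' theorem, P(H|E) = 0.20400 / 0.34840 = 0.5855. Hence P(¬H|E) = 1 − 0.5855 = 0.4145.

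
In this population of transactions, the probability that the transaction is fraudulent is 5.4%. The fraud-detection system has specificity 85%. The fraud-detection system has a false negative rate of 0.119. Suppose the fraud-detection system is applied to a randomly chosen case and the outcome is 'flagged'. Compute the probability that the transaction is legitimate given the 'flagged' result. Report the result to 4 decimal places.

P(¬H | E) ≈ 0.7489

Let H be the event that the transaction is fraudulent. P(H) = 0.054, so P(¬H) = 0.946. With E the 'flagged' result, P(E|H) = 0.881 and P(E|¬H) = 0.15.
P(E) = 0.881·0.054 + 0.15·0.946 = 0.047574 + 0.14190 = 0.18947.
By Bayes' theorem, P(H|E) = 0.047574 / 0.18947 = 0.2511. Hence P(¬H|E) = 1 − 0.2511 = 0.7489.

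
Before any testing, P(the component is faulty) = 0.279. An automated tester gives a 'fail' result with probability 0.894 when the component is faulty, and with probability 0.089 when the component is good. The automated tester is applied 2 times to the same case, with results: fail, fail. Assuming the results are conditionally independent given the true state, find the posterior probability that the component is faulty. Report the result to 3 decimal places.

Posterior P(H) ≈ 0.975

With H the event that the component is faulty, the joint likelihood of the observed sequence is P(data|H) = 0.894·0.894 = 0.79924 and P(data|¬H) = 0.089·0.089 = 0.0079210.
Bayes: P(H|data) = 0.279·0.79924 / (0.279·0.79924 + 0.721·0.0079210) = 0.22299/0.22870 = 0.9750.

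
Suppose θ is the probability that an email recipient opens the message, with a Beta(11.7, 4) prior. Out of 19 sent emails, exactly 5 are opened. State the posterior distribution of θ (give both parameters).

The binomial likelihood is conjugate to the Beta prior: with 5 successes and 14 failures, the posterior is Beta(11.7+5, 4+14) = Beta(16.7, 18).

Posterior: Beta(16.7, 18)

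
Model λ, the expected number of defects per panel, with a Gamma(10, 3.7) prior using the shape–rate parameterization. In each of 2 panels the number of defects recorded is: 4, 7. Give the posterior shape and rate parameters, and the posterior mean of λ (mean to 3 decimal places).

The Poisson likelihood adds the total count to the shape and the number of exposure periods to the rate. Here ∑xᵢ = 11 and n = 2, so shape 10→21 and rate 3.7→5.7.
Posterior mean = shape/rate = 21/5.7 = 3.684.

Posterior: Gamma(shape=21, rate=5.7); mean ≈ 3.684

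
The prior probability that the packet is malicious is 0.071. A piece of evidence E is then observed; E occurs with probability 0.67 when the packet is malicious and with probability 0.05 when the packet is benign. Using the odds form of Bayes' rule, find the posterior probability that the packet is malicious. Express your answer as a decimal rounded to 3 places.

Prior odds = 0.071/(1−0.071) = 0.076426. In log-odds, ln(0.076426) = -2.5714.
Add log likelihood ratio: ln(13.400) = 2.5953.
Posterior log-odds = 0.023826, so posterior odds = exp(0.023826) = 1.0241. Converting, P(H|E) = 1.0241/2.0241 = 0.506.

Posterior probability ≈ 0.506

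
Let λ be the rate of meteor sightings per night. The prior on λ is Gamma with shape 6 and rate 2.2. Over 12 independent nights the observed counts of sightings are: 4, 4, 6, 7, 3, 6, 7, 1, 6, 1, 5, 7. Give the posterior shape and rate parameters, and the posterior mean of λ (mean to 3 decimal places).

The Poisson likelihood adds the total count to the shape and the number of exposure periods to the rate. Here ∑xᵢ = 57 and n = 12, so shape 6→63 and rate 2.2→14.2.
Posterior mean = shape/rate = 63/14.2 = 4.437.

Posterior: Gamma(shape=63, rate=14.2); mean ≈ 4.437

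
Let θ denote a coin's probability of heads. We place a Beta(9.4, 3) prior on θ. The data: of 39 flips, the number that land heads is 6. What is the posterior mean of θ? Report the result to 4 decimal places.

Observing 6 successes and 33 failures updates Beta(9.4, 3) by adding the success and failure counts to the two shape parameters: α = 9.4+6 = 15.4, β = 3+33 = 36.
Posterior mean = α/(α+β) = 15.4/51.4 = 0.2996.

Posterior mean ≈ 0.2996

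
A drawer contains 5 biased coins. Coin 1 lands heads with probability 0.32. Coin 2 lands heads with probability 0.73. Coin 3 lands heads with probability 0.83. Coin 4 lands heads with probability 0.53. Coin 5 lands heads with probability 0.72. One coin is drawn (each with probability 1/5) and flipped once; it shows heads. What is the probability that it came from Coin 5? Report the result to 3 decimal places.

P(heads|C1) = 0.32; P(heads|C2) = 0.73; P(heads|C3) = 0.83; P(heads|C4) = 0.53; P(heads|C5) = 0.72.
Prior × likelihood for each source: 0.2·0.32=0.06400, 0.2·0.73=0.1460, 0.2·0.83=0.1660, 0.2·0.53=0.1060, 0.2·0.72=0.1440. Summing gives P(heads) = 0.62600.
P(Coin 5 | heads) = 0.1440 / 0.62600 = 0.230.

Posterior probability ≈ 0.230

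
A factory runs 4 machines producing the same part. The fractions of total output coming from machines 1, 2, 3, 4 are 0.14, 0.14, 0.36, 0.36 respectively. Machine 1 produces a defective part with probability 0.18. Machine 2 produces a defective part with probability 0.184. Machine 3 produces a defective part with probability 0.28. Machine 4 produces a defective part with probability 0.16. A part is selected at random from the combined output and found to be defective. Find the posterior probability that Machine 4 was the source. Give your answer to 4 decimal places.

Tabulate prior·likelihood by source: [1] prior 0.14, lik 0.18, product 0.02520; [2] prior 0.14, lik 0.184, product 0.02576; [3] prior 0.36, lik 0.28, product 0.1008; [4] prior 0.36, lik 0.16, product 0.05760.
Normalizing constant = 0.20936; the posterior for Machine 4 is its product over the sum, 0.05760/0.20936 = 0.2751.

Posterior probability ≈ 0.2751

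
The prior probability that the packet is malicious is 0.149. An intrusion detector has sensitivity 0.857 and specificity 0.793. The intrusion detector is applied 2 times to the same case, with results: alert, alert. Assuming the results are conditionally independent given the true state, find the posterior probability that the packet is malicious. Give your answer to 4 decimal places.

Posterior P(H) ≈ 0.7501

Let H be the event that the packet is malicious; start with P(H) = 0.149. P('alert'|H) = 0.857, P('alert'|¬H) = 0.207.
Update on result 1 ('alert'): P(H) ← 0.857·0.1490 / (0.857·0.1490 + 0.207·0.8510) = 0.12769/0.30385 = 0.4203.
Update on result 2 ('alert'): P(H) ← 0.857·0.4203 / (0.857·0.4203 + 0.207·0.5797) = 0.36015/0.48016 = 0.7501.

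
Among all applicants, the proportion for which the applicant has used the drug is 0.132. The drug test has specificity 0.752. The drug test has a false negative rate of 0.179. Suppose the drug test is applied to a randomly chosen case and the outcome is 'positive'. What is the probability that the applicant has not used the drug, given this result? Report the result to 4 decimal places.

Write H for 'the applicant has used the drug'. Prior odds H:¬H = 0.132/0.868 = 0.15207. For the 'positive' outcome, the likelihood ratio is 0.821/0.248 = 3.3105.
Posterior odds = 0.15207 × 3.3105 = 0.50344, so P(H|E) = 0.50344/(1+0.50344) = 0.3349. Then P(¬H|E) = 1 − 0.3349 = 0.6651.

P(¬H | E) ≈ 0.6651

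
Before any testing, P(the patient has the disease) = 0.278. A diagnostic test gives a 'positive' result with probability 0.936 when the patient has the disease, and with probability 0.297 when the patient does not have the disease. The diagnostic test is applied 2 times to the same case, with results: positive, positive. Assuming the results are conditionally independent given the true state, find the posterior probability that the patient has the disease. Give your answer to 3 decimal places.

Posterior P(H) ≈ 0.793

Let H be the event that the patient has the disease; start with P(H) = 0.278. P('positive'|H) = 0.936, P('positive'|¬H) = 0.297.
Update on result 1 ('positive'): P(H) ← 0.936·0.2780 / (0.936·0.2780 + 0.297·0.7220) = 0.26021/0.47464 = 0.5482.
Update on result 2 ('positive'): P(H) ← 0.936·0.5482 / (0.936·0.5482 + 0.297·0.4518) = 0.51313/0.64731 = 0.7927.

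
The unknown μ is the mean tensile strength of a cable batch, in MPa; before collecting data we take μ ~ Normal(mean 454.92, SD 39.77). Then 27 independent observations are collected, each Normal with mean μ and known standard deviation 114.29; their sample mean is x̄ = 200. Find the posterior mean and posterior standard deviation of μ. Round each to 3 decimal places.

Prior precision 1/τ₀² = 1/39.77² = 0.00063225; data precision n/σ² = 27/114.29² = 0.00206703.
Posterior precision = 0.00063225 + 0.00206703 = 0.00269928, giving posterior SD = 1/√0.00269928 = 19.248.
Posterior mean = (0.00063225·454.92 + 0.00206703·200) / 0.00269928 = 259.710.

Posterior mean ≈ 259.710; posterior SD ≈ 19.248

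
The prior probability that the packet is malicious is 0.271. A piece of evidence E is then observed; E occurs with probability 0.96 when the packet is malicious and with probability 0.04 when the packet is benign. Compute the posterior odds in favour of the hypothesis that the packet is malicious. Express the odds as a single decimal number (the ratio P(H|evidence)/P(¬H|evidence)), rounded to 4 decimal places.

Posterior odds ≈ 8.9218

Prior odds = 0.271/(1−0.271) = 0.37174.
Likelihood ratio for E = 0.96/0.04 = 24.000.
Posterior odds = prior odds × LR = 8.9218.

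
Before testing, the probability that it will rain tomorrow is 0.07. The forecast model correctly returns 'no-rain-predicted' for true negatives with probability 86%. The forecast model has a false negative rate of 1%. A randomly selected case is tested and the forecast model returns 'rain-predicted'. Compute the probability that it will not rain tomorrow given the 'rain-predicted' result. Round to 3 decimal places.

P(¬H | E) ≈ 0.653

Let H be the event that it will rain tomorrow. P(H) = 0.07, so P(¬H) = 0.93. With E the 'rain-predicted' result, P(E|H) = 0.99 and P(E|¬H) = 0.14.
P(E) = 0.99·0.07 + 0.14·0.93 = 0.069300 + 0.13020 = 0.19950.
By Bayes' theorem, P(H|E) = 0.069300 / 0.19950 = 0.347. Hence P(¬H|E) = 1 − 0.347 = 0.653.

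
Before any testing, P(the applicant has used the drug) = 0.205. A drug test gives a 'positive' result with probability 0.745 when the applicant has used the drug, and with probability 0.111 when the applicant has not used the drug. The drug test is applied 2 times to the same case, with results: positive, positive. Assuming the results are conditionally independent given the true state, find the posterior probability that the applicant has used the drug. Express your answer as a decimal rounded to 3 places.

With H the event that the applicant has used the drug, the joint likelihood of the observed sequence is P(data|H) = 0.745·0.745 = 0.55502 and P(data|¬H) = 0.111·0.111 = 0.012321.
Bayes: P(H|data) = 0.205·0.55502 / (0.205·0.55502 + 0.795·0.012321) = 0.11378/0.12358 = 0.9207.

Posterior P(H) ≈ 0.921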